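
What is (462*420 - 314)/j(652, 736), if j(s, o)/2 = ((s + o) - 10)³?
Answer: 7451/201281704 ≈ 3.7018e-5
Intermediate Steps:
j(s, o) = 2*(-10 + o + s)³ (j(s, o) = 2*((s + o) - 10)³ = 2*((o + s) - 10)³ = 2*(-10 + o + s)³)
(462*420 - 314)/j(652, 736) = (462*420 - 314)/((2*(-10 + 736 + 652)³)) = (194040 - 314)/((2*1378³)) = 193726/((2*2616662152)) = 193726/5233324304 = 193726*(1/5233324304) = 7451/201281704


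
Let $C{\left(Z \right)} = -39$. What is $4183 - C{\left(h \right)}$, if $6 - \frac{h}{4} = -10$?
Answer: $4222$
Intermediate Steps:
$h = 64$ ($h = 24 - -40 = 24 + 40 = 64$)
$4183 - C{\left(h \right)} = 4183 - -39 = 4183 + 39 = 4222$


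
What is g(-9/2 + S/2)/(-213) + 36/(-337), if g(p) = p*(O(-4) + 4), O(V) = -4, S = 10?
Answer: -36/337 ≈ -0.10682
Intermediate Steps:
g(p) = 0 (g(p) = p*(-4 + 4) = p*0 = 0)
g(-9/2 + S/2)/(-213) + 36/(-337) = 0/(-213) + 36/(-337) = 0*(-1/213) + 36*(-1/337) = 0 - 36/337 = -36/337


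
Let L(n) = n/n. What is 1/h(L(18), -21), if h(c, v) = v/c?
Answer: -1/21 ≈ -0.047619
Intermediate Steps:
L(n) = 1
1/h(L(18), -21) = 1/(-21/1) = 1/(-21*1) = 1/(-21) = -1/21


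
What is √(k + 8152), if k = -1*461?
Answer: √7691 ≈ 87.698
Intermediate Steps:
k = -461
√(k + 8152) = √(-461 + 8152) = √7691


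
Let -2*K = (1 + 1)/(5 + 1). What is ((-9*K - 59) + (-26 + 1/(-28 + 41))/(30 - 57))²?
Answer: 1575375481/492804 ≈ 3196.8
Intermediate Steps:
K = -⅙ (K = -(1 + 1)/(2*(5 + 1)) = -1/6 = -½*⅓ = -⅙ ≈ -0.16667)
((-9*K - 59) + (-26 + 1/(-28 + 41))/(30 - 57))² = ((-9*(-⅙) - 59) + (-26 + 1/(-28 + 41))/(30 - 57))² = ((3/2 - 59) + (-26 + 1/13)/(-27))² = (-115/2 + (-26 + 1/13)*(-1/27))² = (-115/2 - 337/13*(-1/27))² = (-115/2 + 337/351)² = (-39691/702)² = 1575375481/492804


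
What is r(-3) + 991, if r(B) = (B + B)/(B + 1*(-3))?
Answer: 992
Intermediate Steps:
r(B) = 2*B/(-3 + B) (r(B) = (2*B)/(B - 3) = (2*B)/(-3 + B) = 2*B/(-3 + B))
r(-3) + 991 = 2*(-3)/(-3 - 3) + 991 = 2*(-3)/(-6) + 991 = 2*(-3)*(-1/6) + 991 = 1 + 991 = 992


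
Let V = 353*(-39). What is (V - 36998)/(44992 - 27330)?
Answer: -50765/17662 ≈ -2.8742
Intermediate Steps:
V = -13767
(V - 36998)/(44992 - 27330) = (-13767 - 36998)/(44992 - 27330) = -50765/17662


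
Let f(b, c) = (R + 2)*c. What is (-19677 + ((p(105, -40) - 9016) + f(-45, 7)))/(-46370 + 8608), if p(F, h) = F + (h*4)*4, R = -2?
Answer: 14614/18881 ≈ 0.77401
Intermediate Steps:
p(F, h) = F + 16*h (p(F, h) = F + (4*h)*4 = F + 16*h)
f(b, c) = 0 (f(b, c) = (-2 + 2)*c = 0*c = 0)
(-19677 + ((p(105, -40) - 9016) + f(-45, 7)))/(-46370 + 8608) = (-19677 + (((105 + 16*(-40)) - 9016) + 0))/(-46370 + 8608) = (-19677 + (((105 - 640) - 9016) + 0))/(-37762) = (-19677 + ((-535 - 9016) + 0))*(-1/37762) = (-19677 + (-9551 + 0))*(-1/37762) = (-19677 - 9551)*(-1/37762) = -29228*(-1/37762) = 14614/18881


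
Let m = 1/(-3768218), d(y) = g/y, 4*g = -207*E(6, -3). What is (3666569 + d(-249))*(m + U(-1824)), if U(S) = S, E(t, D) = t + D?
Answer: -8366790095901940795/1251048376 ≈ -6.6878e+9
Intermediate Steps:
E(t, D) = D + t
g = -621/4 (g = (-207*(-3 + 6))/4 = (-207*3)/4 = (¼)*(-621) = -621/4 ≈ -155.25)
d(y) = -621/(4*y)
m = -1/3768218 ≈ -2.6538e-7
(3666569 + d(-249))*(m + U(-1824)) = (3666569 - 621/4/(-249))*(-1/3768218 - 1824) = (3666569 - 621/4*(-1/249))*(-6873229633/3768218) = (3666569 + 207/332)*(-6873229633/3768218) = (1217301115/332)*(-6873229633/3768218) = -8366790095901940795/1251048376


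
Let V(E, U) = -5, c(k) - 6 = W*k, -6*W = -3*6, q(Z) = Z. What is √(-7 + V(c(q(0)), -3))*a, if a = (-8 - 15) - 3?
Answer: -52*I*√3 ≈ -90.067*I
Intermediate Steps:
a = -26 (a = -23 - 3 = -26)
W = 3 (W = -(-1)*6/2 = -⅙*(-18) = 3)
c(k) = 6 + 3*k
√(-7 + V(c(q(0)), -3))*a = √(-7 - 5)*(-26) = √(-12)*(-26) = (2*I*√3)*(-26) = -52*I*√3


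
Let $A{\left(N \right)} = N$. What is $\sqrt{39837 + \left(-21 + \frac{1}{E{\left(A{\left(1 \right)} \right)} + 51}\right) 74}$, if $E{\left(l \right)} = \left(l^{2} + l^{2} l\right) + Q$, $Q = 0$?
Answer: $\frac{\sqrt{107540869}}{53} \approx 195.66$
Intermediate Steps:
$E{\left(l \right)} = l^{2} + l^{3}$ ($E{\left(l \right)} = \left(l^{2} + l^{2} l\right) + 0 = \left(l^{2} + l^{3}\right) + 0 = l^{2} + l^{3}$)
$\sqrt{39837 + \left(-21 + \frac{1}{E{\left(A{\left(1 \right)} \right)} + 51}\right) 74} = \sqrt{39837 + \left(-21 + \frac{1}{1^{2} \left(1 + 1\right) + 51}\right) 74} = \sqrt{39837 + \left(-21 + \frac{1}{1 \cdot 2 + 51}\right) 74} = \sqrt{39837 + \left(-21 + \frac{1}{2 + 51}\right) 74} = \sqrt{39837 + \left(-21 + \frac{1}{53}\right) 74} = \sqrt{39837 - \frac{82288}{53}} = \sqrt{\frac{2029073}{53}} = \frac{\sqrt{107540869}}{53}$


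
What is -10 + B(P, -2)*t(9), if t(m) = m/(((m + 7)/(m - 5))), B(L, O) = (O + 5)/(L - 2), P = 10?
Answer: -293/32 ≈ -9.1563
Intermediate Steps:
B(L, O) = (5 + O)/(-2 + L)
t(m) = m*(-5 + m)/(7 + m) (t(m) = m/(((7 + m)/(-5 + m))) = m*((-5 + m)/(7 + m)) = m*(-5 + m)/(7 + m))
-10 + B(P, -2)*t(9) = -10 + ((5 - 2)/(-2 + 10))*(9*(-5 + 9)/(7 + 9)) = -10 + (3/8)*(9*4/16) = -10 + ((⅛)*3)*(9*(1/16)*4) = -10 + (3/8)*(9/4) = -10 + 27/32 = -293/32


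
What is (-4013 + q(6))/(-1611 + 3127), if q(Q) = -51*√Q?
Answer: -4013/1516 - 51*√6/1516 ≈ -2.7295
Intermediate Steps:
(-4013 + q(6))/(-1611 + 3127) = (-4013 - 51*√6)/(-1611 + 3127) = (-4013 - 51*√6)/1516 = (-4013 - 51*√6)*(1/1516) = -4013/1516 - 51*√6/1516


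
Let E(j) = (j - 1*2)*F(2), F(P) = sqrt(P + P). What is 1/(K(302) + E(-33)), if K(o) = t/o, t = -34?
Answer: -151/10587 ≈ -0.014263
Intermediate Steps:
F(P) = sqrt(2)*sqrt(P) (F(P) = sqrt(2*P) = sqrt(2)*sqrt(P))
K(o) = -34/o
E(j) = -4 + 2*j (E(j) = (j - 1*2)*(sqrt(2)*sqrt(2)) = (j - 2)*2 = (-2 + j)*2 = -4 + 2*j)
1/(K(302) + E(-33)) = 1/(-34/302 + (-4 + 2*(-33))) = 1/(-34*1/302 + (-4 - 66)) = 1/(-17/151 - 70) = 1/(-10587/151) = -151/10587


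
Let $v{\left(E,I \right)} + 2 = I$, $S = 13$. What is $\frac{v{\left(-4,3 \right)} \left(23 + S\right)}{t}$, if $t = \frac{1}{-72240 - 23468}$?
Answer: $-3445488$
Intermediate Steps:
$v{\left(E,I \right)} = -2 + I$
$t = - \frac{1}{95708}$ ($t = \frac{1}{-95708} = - \frac{1}{95708} \approx -1.0448 \cdot 10^{-5}$)
$\frac{v{\left(-4,3 \right)} \left(23 + S\right)}{t} = \frac{\left(-2 + 3\right) \left(23 + 13\right)}{- \frac{1}{95708}} = 1 \cdot 36 \left(-95708\right) = 36 \left(-95708\right) = -3445488$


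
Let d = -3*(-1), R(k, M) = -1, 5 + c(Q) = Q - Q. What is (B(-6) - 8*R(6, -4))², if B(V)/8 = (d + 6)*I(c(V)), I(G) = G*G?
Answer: 3268864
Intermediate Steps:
c(Q) = -5 (c(Q) = -5 + (Q - Q) = -5 + 0 = -5)
I(G) = G²
d = 3
B(V) = 1800 (B(V) = 8*((3 + 6)*(-5)²) = 8*(9*25) = 8*225 = 1800)
(B(-6) - 8*R(6, -4))² = (1800 - 8*(-1))² = (1800 + 8)² = 1808² = 3268864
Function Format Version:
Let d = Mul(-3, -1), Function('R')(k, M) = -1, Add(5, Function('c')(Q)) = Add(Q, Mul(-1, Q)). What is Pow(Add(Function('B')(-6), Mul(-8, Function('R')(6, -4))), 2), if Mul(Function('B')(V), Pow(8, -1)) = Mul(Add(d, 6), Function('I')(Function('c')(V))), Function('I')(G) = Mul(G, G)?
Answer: 3268864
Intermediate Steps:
Function('c')(Q) = -5 (Function('c')(Q) = Add(-5, Add(Q, Mul(-1, Q))) = Add(-5, 0) = -5)
Function('I')(G) = Pow(G, 2)
d = 3
Function('B')(V) = 1800 (Function('B')(V) = Mul(8, Mul(Add(3, 6), Pow(-5, 2))) = Mul(8, Mul(9, 25)) = Mul(8, 225) = 1800)
Pow(Add(Function('B')(-6), Mul(-8, Function('R')(6, -4))), 2) = Pow(Add(1800, Mul(-8, -1)), 2) = Pow(Add(1800, 8), 2) = Pow(1808, 2) = 3268864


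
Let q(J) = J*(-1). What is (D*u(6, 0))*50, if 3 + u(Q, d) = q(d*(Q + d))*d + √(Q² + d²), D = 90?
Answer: 13500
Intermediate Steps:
q(J) = -J
u(Q, d) = -3 + √(Q² + d²) - d²*(Q + d) (u(Q, d) = -3 + ((-d*(Q + d))*d + √(Q² + d²)) = -3 + (-d²*(Q + d) + √(Q² + d²)) = -3 + (√(Q² + d²) - d²*(Q + d)) = -3 + √(Q² + d²) - d²*(Q + d))
(D*u(6, 0))*50 = (90*(-3 + √(6² + 0²) - 1*0²*(6 + 0)))*50 = (90*(-3 + √(36 + 0) - 1*0*6))*50 = (90*(-3 + √36 + 0))*50 = (90*(-3 + 6 + 0))*50 = (90*3)*50 = 270*50 = 13500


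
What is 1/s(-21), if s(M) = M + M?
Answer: -1/42 ≈ -0.023810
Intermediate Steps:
s(M) = 2*M
1/s(-21) = 1/(2*(-21)) = 1/(-42) = -1/42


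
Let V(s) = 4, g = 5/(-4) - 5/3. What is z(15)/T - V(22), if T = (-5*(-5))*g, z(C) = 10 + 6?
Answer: -3692/875 ≈ -4.2194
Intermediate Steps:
z(C) = 16
g = -35/12 (g = 5*(-1/4) - 5*1/3 = -5/4 - 5/3 = -35/12 ≈ -2.9167)
T = -875/12 (T = -5*(-5)*(-35/12) = 25*(-35/12) = -875/12 ≈ -72.917)
z(15)/T - V(22) = 16/(-875/12) - 1*4 = 16*(-12/875) - 4 = -192/875 - 4 = -3692/875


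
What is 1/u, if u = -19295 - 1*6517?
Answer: -1/25812 ≈ -3.8742e-5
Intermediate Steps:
u = -25812 (u = -19295 - 6517 = -25812)
1/u = 1/(-25812) = -1/25812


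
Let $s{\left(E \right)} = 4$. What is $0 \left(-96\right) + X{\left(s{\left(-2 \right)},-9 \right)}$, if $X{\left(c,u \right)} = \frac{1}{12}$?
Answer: $\frac{1}{12} \approx 0.083333$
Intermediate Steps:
$X{\left(c,u \right)} = \frac{1}{12}$
$0 \left(-96\right) + X{\left(s{\left(-2 \right)},-9 \right)} = 0 \left(-96\right) + \frac{1}{12} = 0 + \frac{1}{12} = \frac{1}{12}$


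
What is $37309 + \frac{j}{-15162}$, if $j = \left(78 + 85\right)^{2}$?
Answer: $\frac{565652489}{15162} \approx 37307.0$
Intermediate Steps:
$j = 26569$ ($j = 163^{2} = 26569$)
$37309 + \frac{j}{-15162} = 37309 + \frac{26569}{-15162} = 37309 + 26569 \left(- \frac{1}{15162}\right) = 37309 - \frac{26569}{15162} = \frac{565652489}{15162}$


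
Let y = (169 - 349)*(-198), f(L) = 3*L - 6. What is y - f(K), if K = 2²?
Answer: 35634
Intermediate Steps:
K = 4
f(L) = -6 + 3*L
y = 35640 (y = -180*(-198) = 35640)
y - f(K) = 35640 - (-6 + 3*4) = 35640 - (-6 + 12) = 35640 - 1*6 = 35640 - 6 = 35634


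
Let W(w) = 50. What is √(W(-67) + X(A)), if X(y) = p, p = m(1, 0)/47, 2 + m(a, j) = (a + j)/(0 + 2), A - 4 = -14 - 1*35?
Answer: √441518/94 ≈ 7.0688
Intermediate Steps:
A = -45 (A = 4 + (-14 - 1*35) = 4 + (-14 - 35) = 4 - 49 = -45)
m(a, j) = -2 + a/2 + j/2 (m(a, j) = -2 + (a + j)/(0 + 2) = -2 + (a + j)/2 = -2 + (a + j)*(½) = -2 + (a/2 + j/2) = -2 + a/2 + j/2)
p = -3/94 (p = (-2 + (½)*1 + (½)*0)/47 = (-2 + ½ + 0)*(1/47) = -3/2*1/47 = -3/94 ≈ -0.031915)
X(y) = -3/94
√(W(-67) + X(A)) = √(50 - 3/94) = √(4697/94) = √441518/94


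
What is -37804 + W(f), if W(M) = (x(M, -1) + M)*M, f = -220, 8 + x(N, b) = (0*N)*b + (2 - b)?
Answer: 11696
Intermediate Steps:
x(N, b) = -6 - b (x(N, b) = -8 + ((0*N)*b + (2 - b)) = -8 + (0*b + (2 - b)) = -8 + (0 + (2 - b)) = -8 + (2 - b) = -6 - b)
W(M) = M*(-5 + M) (W(M) = ((-6 - 1*(-1)) + M)*M = ((-6 + 1) + M)*M = (-5 + M)*M = M*(-5 + M))
-37804 + W(f) = -37804 - 220*(-5 - 220) = -37804 - 220*(-225) = -37804 + 49500 = 11696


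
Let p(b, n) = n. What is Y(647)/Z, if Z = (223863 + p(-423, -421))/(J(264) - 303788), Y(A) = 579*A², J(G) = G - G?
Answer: -36815249163234/111721 ≈ -3.2953e+8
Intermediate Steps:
J(G) = 0
Z = -111721/151894 (Z = (223863 - 421)/(0 - 303788) = 223442/(-303788) = 223442*(-1/303788) = -111721/151894 ≈ -0.73552)
Y(647)/Z = (579*647²)/(-111721/151894) = (579*418609)*(-151894/111721) = 242374611*(-151894/111721) = -36815249163234/111721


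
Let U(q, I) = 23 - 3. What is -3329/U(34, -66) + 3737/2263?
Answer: -7458787/45260 ≈ -164.80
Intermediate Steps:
U(q, I) = 20
-3329/U(34, -66) + 3737/2263 = -3329/20 + 3737/2263 = -7458787/45260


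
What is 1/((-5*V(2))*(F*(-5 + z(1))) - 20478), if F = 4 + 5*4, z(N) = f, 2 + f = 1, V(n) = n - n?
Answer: -1/20478 ≈ -4.8833e-5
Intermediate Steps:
V(n) = 0
f = -1 (f = -2 + 1 = -1)
z(N) = -1
F = 24 (F = 4 + 20 = 24)
1/((-5*V(2))*(F*(-5 + z(1))) - 20478) = 1/((-5*0)*(24*(-5 - 1)) - 20478) = 1/(0*(24*(-6)) - 20478) = 1/(0*(-144) - 20478) = 1/(0 - 20478) = 1/(-20478) = -1/20478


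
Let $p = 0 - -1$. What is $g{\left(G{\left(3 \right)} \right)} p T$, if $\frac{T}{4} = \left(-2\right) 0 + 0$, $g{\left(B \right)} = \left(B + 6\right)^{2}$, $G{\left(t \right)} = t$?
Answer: $0$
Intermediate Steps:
$p = 1$ ($p = 0 + 1 = 1$)
$g{\left(B \right)} = \left(6 + B\right)^{2}$
$T = 0$ ($T = 4 \left(\left(-2\right) 0 + 0\right) = 4 \left(0 + 0\right) = 4 \cdot 0 = 0$)
$g{\left(G{\left(3 \right)} \right)} p T = \left(6 + 3\right)^{2} \cdot 1 \cdot 0 = 9^{2} \cdot 1 \cdot 0 = 81 \cdot 1 \cdot 0 = 81 \cdot 0 = 0$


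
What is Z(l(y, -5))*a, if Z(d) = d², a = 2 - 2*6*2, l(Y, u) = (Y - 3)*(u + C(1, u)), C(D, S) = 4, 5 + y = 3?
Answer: -550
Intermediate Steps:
y = -2 (y = -5 + 3 = -2)
l(Y, u) = (-3 + Y)*(4 + u) (l(Y, u) = (Y - 3)*(u + 4) = (-3 + Y)*(4 + u))
a = -22 (a = 2 - 12*2 = 2 - 24 = -22)
Z(l(y, -5))*a = (-12 - 3*(-5) + 4*(-2) - 2*(-5))²*(-22) = (-12 + 15 - 8 + 10)²*(-22) = 5²*(-22) = 25*(-22) = -550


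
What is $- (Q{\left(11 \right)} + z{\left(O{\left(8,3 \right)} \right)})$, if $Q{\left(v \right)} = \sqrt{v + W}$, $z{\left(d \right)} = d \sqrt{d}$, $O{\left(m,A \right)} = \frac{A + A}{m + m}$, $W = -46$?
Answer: $- \frac{3 \sqrt{6}}{32} - i \sqrt{35} \approx -0.22964 - 5.9161 i$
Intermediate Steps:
$O{\left(m,A \right)} = \frac{A}{m}$ ($O{\left(m,A \right)} = \frac{2 A}{2 m} = 2 A \frac{1}{2 m} = \frac{A}{m}$)
$z{\left(d \right)} = d^{\frac{3}{2}}$
$Q{\left(v \right)} = \sqrt{-46 + v}$ ($Q{\left(v \right)} = \sqrt{v - 46} = \sqrt{-46 + v}$)
$- (Q{\left(11 \right)} + z{\left(O{\left(8,3 \right)} \right)}) = - (\sqrt{-46 + 11} + \left(\frac{3}{8}\right)^{\frac{3}{2}}) = - (\sqrt{-35} + \left(3 \cdot \frac{1}{8}\right)^{\frac{3}{2}}) = - (i \sqrt{35} + \left(\frac{3}{8}\right)^{\frac{3}{2}}) = - (i \sqrt{35} + \frac{3 \sqrt{6}}{32}) = - (\frac{3 \sqrt{6}}{32} + i \sqrt{35}) = - \frac{3 \sqrt{6}}{32} - i \sqrt{35}$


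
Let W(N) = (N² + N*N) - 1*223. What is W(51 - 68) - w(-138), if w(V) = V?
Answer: 493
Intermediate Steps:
W(N) = -223 + 2*N² (W(N) = (N² + N²) - 223 = 2*N² - 223 = -223 + 2*N²)
W(51 - 68) - w(-138) = (-223 + 2*(51 - 68)²) - 1*(-138) = (-223 + 2*(-17)²) + 138 = (-223 + 2*289) + 138 = (-223 + 578) + 138 = 355 + 138 = 493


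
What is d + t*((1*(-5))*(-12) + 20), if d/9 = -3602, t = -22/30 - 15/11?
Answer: -1075330/33 ≈ -32586.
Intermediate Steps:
t = -346/165 (t = -22*1/30 - 15*1/11 = -11/15 - 15/11 = -346/165 ≈ -2.0970)
d = -32418 (d = 9*(-3602) = -32418)
d + t*((1*(-5))*(-12) + 20) = -32418 - 346*((1*(-5))*(-12) + 20)/165 = -32418 - 346*(-5*(-12) + 20)/165 = -32418 - 346*(60 + 20)/165 = -32418 - 346/165*80 = -32418 - 5536/33 = -1075330/33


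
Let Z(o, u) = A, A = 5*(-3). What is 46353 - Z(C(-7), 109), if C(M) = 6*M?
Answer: 46368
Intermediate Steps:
A = -15
Z(o, u) = -15
46353 - Z(C(-7), 109) = 46353 - 1*(-15) = 46353 + 15 = 46368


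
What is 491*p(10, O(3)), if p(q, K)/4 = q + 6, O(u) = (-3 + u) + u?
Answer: 31424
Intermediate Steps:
O(u) = -3 + 2*u
p(q, K) = 24 + 4*q (p(q, K) = 4*(q + 6) = 4*(6 + q) = 24 + 4*q)
491*p(10, O(3)) = 491*(24 + 4*10) = 491*(24 + 40) = 491*64 = 31424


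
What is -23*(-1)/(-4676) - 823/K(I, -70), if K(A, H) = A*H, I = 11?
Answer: 273617/257180 ≈ 1.0639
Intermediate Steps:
-23*(-1)/(-4676) - 823/K(I, -70) = -23*(-1)/(-4676) - 823/(11*(-70)) = 23*(-1/4676) - 823/(-770) = -23/4676 - 823*(-1/770) = -23/4676 + 823/770 = 273617/257180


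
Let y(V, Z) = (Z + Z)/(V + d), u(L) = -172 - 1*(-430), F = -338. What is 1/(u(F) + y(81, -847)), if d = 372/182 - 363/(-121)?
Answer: 3915/932993 ≈ 0.0041962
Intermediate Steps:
u(L) = 258 (u(L) = -172 + 430 = 258)
d = 459/91 (d = 372*(1/182) - 363*(-1/121) = 186/91 + 3 = 459/91 ≈ 5.0440)
y(V, Z) = 2*Z/(459/91 + V) (y(V, Z) = (Z + Z)/(V + 459/91) = (2*Z)/(459/91 + V) = 2*Z/(459/91 + V))
1/(u(F) + y(81, -847)) = 1/(258 + 182*(-847)/(459 + 91*81)) = 1/(258 + 182*(-847)/(459 + 7371)) = 1/(258 + 182*(-847)/7830) = 1/(258 + 182*(-847)*(1/7830)) = 1/(258 - 77077/3915) = 1/(932993/3915) = 3915/932993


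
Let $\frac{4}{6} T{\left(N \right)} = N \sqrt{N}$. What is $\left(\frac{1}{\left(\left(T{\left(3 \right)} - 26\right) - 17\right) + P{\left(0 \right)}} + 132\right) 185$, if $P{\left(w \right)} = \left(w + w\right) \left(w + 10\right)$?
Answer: $\frac{174644440}{7153} - \frac{3330 \sqrt{3}}{7153} \approx 24415.0$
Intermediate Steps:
$P{\left(w \right)} = 2 w \left(10 + w\right)$
$T{\left(N \right)} = \frac{3 N^{\frac{3}{2}}}{2}$ ($T{\left(N \right)} = \frac{3 N \sqrt{N}}{2} = \frac{3 N^{\frac{3}{2}}}{2}$)
$\left(\frac{1}{\left(\left(T{\left(3 \right)} - 26\right) - 17\right) + P{\left(0 \right)}} + 132\right) 185 = \left(\frac{1}{\left(\left(\frac{3 \cdot 3^{\frac{3}{2}}}{2} - 26\right) - 17\right) + 2 \cdot 0 \left(10 + 0\right)} + 132\right) 185 = \left(\frac{1}{\left(\left(\frac{3 \cdot 3 \sqrt{3}}{2} - 26\right) - 17\right) + 2 \cdot 0 \cdot 10} + 132\right) 185 = \left(\frac{1}{\left(\left(\frac{9 \sqrt{3}}{2} - 26\right) - 17\right) + 0} + 132\right) 185 = \left(\frac{1}{\left(\left(-26 + \frac{9 \sqrt{3}}{2}\right) - 17\right) + 0} + 132\right) 185 = \left(\frac{1}{\left(-43 + \frac{9 \sqrt{3}}{2}\right) + 0} + 132\right) 185 = \left(\frac{1}{-43 + \frac{9 \sqrt{3}}{2}} + 132\right) 185 = \left(132 + \frac{1}{-43 + \frac{9 \sqrt{3}}{2}}\right) 185 = 24420 + \frac{185}{-43 + \frac{9 \sqrt{3}}{2}}$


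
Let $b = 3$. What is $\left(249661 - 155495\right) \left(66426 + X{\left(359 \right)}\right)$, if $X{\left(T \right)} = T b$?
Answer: $6356487498$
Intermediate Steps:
$X{\left(T \right)} = 3 T$ ($X{\left(T \right)} = T 3 = 3 T$)
$\left(249661 - 155495\right) \left(66426 + X{\left(359 \right)}\right) = \left(249661 - 155495\right) \left(66426 + 3 \cdot 359\right) = 94166 \left(66426 + 1077\right) = 94166 \cdot 67503 = 6356487498$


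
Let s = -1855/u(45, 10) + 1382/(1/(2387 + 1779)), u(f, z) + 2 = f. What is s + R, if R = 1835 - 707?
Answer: 247615365/43 ≈ 5.7585e+6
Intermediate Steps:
u(f, z) = -2 + f
R = 1128
s = 247566861/43 (s = -1855/(-2 + 45) + 1382/(1/(2387 + 1779)) = -1855/43 + 1382/(1/4166) = -1855*1/43 + 1382/(1/4166) = -1855/43 + 1382*4166 = -1855/43 + 5757412 = 247566861/43 ≈ 5.7574e+6)
s + R = 247566861/43 + 1128 = 247615365/43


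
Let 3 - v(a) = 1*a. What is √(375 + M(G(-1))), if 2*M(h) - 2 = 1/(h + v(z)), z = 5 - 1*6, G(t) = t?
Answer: √13542/6 ≈ 19.395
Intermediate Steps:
z = -1 (z = 5 - 6 = -1)
v(a) = 3 - a
M(h) = 1 + 1/(2*(4 + h)) (M(h) = 1 + 1/(2*(h + (3 - 1*(-1)))) = 1 + 1/(2*(h + (3 + 1))) = 1 + 1/(2*(h + 4)) = 1 + 1/(2*(4 + h)))
√(375 + M(G(-1))) = √(375 + (9/2 - 1)/(4 - 1)) = √(375 + (7/2)/3) = √(375 + (⅓)*(7/2)) = √(375 + 7/6) = √(2257/6) = √13542/6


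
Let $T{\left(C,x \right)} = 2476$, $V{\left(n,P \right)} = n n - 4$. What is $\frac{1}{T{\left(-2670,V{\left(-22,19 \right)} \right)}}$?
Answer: $\frac{1}{2476} \approx 0.00040388$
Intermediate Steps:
$V{\left(n,P \right)} = -4 + n^{2}$ ($V{\left(n,P \right)} = n^{2} - 4 = -4 + n^{2}$)
$\frac{1}{T{\left(-2670,V{\left(-22,19 \right)} \right)}} = \frac{1}{2476}$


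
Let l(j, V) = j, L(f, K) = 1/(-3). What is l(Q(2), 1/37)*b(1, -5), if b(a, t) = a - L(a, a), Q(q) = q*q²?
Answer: 32/3 ≈ 10.667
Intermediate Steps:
L(f, K) = -⅓
Q(q) = q³
b(a, t) = ⅓ + a (b(a, t) = a - 1*(-⅓) = a + ⅓ = ⅓ + a)
l(Q(2), 1/37)*b(1, -5) = 2³*(⅓ + 1) = 8*(4/3) = 32/3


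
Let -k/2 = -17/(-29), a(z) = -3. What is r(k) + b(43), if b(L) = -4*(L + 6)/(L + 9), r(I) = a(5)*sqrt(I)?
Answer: -49/13 - 3*I*sqrt(986)/29 ≈ -3.7692 - 3.2483*I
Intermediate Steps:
k = -34/29 (k = -(-34)/(-29) = -(-34)*(-1)/29 = -2*17/29 = -34/29 ≈ -1.1724)
r(I) = -3*sqrt(I)
b(L) = -4*(6 + L)/(9 + L)
r(k) + b(43) = -3*I*sqrt(986)/29 + 4*(-6 - 1*43)/(9 + 43) = -3*I*sqrt(986)/29 + 4*(-6 - 43)/52 = -3*I*sqrt(986)/29 + 4*(1/52)*(-49) = -3*I*sqrt(986)/29 - 49/13 = -49/13 - 3*I*sqrt(986)/29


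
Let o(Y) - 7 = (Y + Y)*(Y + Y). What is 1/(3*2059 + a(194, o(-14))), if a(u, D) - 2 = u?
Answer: 1/6373 ≈ 0.00015691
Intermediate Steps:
o(Y) = 7 + 4*Y**2 (o(Y) = 7 + (Y + Y)*(Y + Y) = 7 + (2*Y)*(2*Y) = 7 + 4*Y**2)
a(u, D) = 2 + u
1/(3*2059 + a(194, o(-14))) = 1/(3*2059 + (2 + 194)) = 1/(6177 + 196) = 1/6373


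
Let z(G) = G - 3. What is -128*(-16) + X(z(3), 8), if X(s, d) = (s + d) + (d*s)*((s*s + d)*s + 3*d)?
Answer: 2056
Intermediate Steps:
z(G) = -3 + G
X(s, d) = d + s + d*s*(3*d + s*(d + s²)) (X(s, d) = (d + s) + (d*s)*((s² + d)*s + 3*d) = (d + s) + (d*s)*((d + s²)*s + 3*d) = (d + s) + (d*s)*(s*(d + s²) + 3*d) = (d + s) + (d*s)*(3*d + s*(d + s²)) = (d + s) + d*s*(3*d + s*(d + s²)) = d + s + d*s*(3*d + s*(d + s²)))
-128*(-16) + X(z(3), 8) = -128*(-16) + (8 + (-3 + 3) + 8*(-3 + 3)⁴ + 8²*(-3 + 3)² + 3*(-3 + 3)*8²) = 2048 + (8 + 0 + 8*0⁴ + 64*0² + 3*0*64) = 2048 + (8 + 0 + 8*0 + 64*0 + 0) = 2048 + (8 + 0 + 0 + 0 + 0) = 2048 + 8 = 2056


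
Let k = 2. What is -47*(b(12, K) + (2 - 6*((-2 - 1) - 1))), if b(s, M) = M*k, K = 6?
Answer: -1786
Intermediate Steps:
b(s, M) = 2*M (b(s, M) = M*2 = 2*M)
-47*(b(12, K) + (2 - 6*((-2 - 1) - 1))) = -47*(2*6 + (2 - 6*((-2 - 1) - 1))) = -47*(12 + (2 - 6*(-3 - 1))) = -47*(12 + (2 - 6*(-4))) = -47*(12 + (2 + 24)) = -47*(12 + 26) = -47*38 = -1786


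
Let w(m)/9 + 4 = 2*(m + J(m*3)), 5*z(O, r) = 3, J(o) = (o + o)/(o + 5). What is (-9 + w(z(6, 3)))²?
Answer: 4397409/7225 ≈ 608.64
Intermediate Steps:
J(o) = 2*o/(5 + o) (J(o) = (2*o)/(5 + o) = 2*o/(5 + o))
z(O, r) = ⅗ (z(O, r) = (⅕)*3 = ⅗)
w(m) = -36 + 18*m + 108*m/(5 + 3*m) (w(m) = -36 + 9*(2*(m + 2*(m*3)/(5 + m*3))) = -36 + 9*(2*(m + 2*(3*m)/(5 + 3*m))) = -36 + 9*(2*(m + 6*m/(5 + 3*m))) = -36 + 9*(2*m + 12*m/(5 + 3*m)) = -36 + (18*m + 108*m/(5 + 3*m)) = -36 + 18*m + 108*m/(5 + 3*m))
(-9 + w(z(6, 3)))² = (-9 + 18*(-10 + 3*(⅗)² + 5*(⅗))/(5 + 3*(⅗)))² = (-9 + 18*(-10 + 3*(9/25) + 3)/(5 + 9/5))² = (-9 + 18*(-10 + 27/25 + 3)/(34/5))² = (-9 + 18*(5/34)*(-148/25))² = (-9 - 1332/85)² = (-2097/85)² = 4397409/7225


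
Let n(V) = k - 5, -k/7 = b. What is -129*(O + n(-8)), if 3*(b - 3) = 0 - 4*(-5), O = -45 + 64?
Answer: 6923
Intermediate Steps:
O = 19
b = 29/3 (b = 3 + (0 - 4*(-5))/3 = 3 + (0 + 20)/3 = 3 + (⅓)*20 = 3 + 20/3 = 29/3 ≈ 9.6667)
k = -203/3 (k = -7*29/3 = -203/3 ≈ -67.667)
n(V) = -218/3 (n(V) = -203/3 - 5 = -218/3)
-129*(O + n(-8)) = -129*(19 - 218/3) = -129*(-161/3) = 6923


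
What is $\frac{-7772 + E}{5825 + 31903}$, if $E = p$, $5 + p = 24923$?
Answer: $\frac{8573}{18864} \approx 0.45446$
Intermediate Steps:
$p = 24918$ ($p = -5 + 24923 = 24918$)
$E = 24918$
$\frac{-7772 + E}{5825 + 31903} = \frac{-7772 + 24918}{5825 + 31903} = \frac{17146}{37728} = 17146 \cdot \frac{1}{37728} = \frac{8573}{18864}$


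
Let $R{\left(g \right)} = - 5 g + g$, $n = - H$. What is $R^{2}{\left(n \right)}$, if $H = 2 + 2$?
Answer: $256$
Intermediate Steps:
$H = 4$
$n = -4$ ($n = \left(-1\right) 4 = -4$)
$R{\left(g \right)} = - 4 g$
$R^{2}{\left(n \right)} = \left(\left(-4\right) \left(-4\right)\right)^{2} = 16^{2} = 256$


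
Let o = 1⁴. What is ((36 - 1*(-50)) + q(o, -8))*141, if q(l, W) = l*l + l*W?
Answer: 11139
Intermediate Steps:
o = 1
q(l, W) = l² + W*l
((36 - 1*(-50)) + q(o, -8))*141 = ((36 - 1*(-50)) + 1*(-8 + 1))*141 = ((36 + 50) + 1*(-7))*141 = (86 - 7)*141 = 79*141 = 11139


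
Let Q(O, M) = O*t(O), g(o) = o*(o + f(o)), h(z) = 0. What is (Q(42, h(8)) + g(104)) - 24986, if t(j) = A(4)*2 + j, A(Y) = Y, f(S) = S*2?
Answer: 9562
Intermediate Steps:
f(S) = 2*S
t(j) = 8 + j (t(j) = 4*2 + j = 8 + j)
g(o) = 3*o² (g(o) = o*(o + 2*o) = o*(3*o) = 3*o²)
Q(O, M) = O*(8 + O)
(Q(42, h(8)) + g(104)) - 24986 = (42*(8 + 42) + 3*104²) - 24986 = (42*50 + 3*10816) - 24986 = (2100 + 32448) - 24986 = 34548 - 24986 = 9562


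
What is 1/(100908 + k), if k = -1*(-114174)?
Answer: 1/215082 ≈ 4.6494e-6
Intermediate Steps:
k = 114174
1/(100908 + k) = 1/(100908 + 114174) = 1/215082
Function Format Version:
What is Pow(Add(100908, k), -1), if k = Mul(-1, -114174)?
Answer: Rational(1, 215082) ≈ 4.6494e-6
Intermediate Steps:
k = 114174
Pow(Add(100908, k), -1) = Pow(Add(100908, 114174), -1) = Pow(215082, -1) = Rational(1, 215082)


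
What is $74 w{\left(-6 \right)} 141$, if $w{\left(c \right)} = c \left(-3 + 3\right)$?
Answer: $0$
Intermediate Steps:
$w{\left(c \right)} = 0$ ($w{\left(c \right)} = c 0 = 0$)
$74 w{\left(-6 \right)} 141 = 74 \cdot 0 \cdot 141 = 0 \cdot 141 = 0$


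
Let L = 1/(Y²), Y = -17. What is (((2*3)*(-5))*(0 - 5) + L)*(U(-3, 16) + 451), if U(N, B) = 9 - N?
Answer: 20071513/289 ≈ 69452.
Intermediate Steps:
L = 1/289 (L = 1/((-17)²) = 1/289 ≈ 0.0034602)
(((2*3)*(-5))*(0 - 5) + L)*(U(-3, 16) + 451) = (((2*3)*(-5))*(0 - 5) + 1/289)*((9 - 1*(-3)) + 451) = ((6*(-5))*(-5) + 1/289)*((9 + 3) + 451) = (-30*(-5) + 1/289)*(12 + 451) = (150 + 1/289)*463 = (43351/289)*463 = 20071513/289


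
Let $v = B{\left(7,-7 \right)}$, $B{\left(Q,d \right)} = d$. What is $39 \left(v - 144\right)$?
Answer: $-5889$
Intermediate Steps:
$v = -7$
$39 \left(v - 144\right) = 39 \left(-7 - 144\right) = 39 \left(-151\right) = -5889$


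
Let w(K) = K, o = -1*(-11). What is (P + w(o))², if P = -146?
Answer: 18225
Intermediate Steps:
o = 11
(P + w(o))² = (-146 + 11)² = (-135)² = 18225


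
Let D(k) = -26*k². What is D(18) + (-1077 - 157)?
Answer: -9658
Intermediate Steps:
D(18) + (-1077 - 157) = -26*18² + (-1077 - 157) = -26*324 - 1234 = -8424 - 1234 = -9658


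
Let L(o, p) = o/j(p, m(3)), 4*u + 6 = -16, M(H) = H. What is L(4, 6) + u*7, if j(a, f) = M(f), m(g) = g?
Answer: -223/6 ≈ -37.167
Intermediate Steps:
u = -11/2 (u = -3/2 + (1/4)*(-16) = -3/2 - 4 = -11/2 ≈ -5.5000)
j(a, f) = f
L(o, p) = o/3
L(4, 6) + u*7 = (1/3)*4 - 11/2*7 = 4/3 - 77/2 = -223/6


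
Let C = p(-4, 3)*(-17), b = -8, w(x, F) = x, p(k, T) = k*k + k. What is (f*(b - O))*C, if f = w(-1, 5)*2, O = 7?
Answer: -6120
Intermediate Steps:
p(k, T) = k + k² (p(k, T) = k² + k = k + k²)
f = -2 (f = -1*2 = -2)
C = -204 (C = -4*(1 - 4)*(-17) = -4*(-3)*(-17) = 12*(-17) = -204)
(f*(b - O))*C = -2*(-8 - 1*7)*(-204) = -2*(-8 - 7)*(-204) = -2*(-15)*(-204) = 30*(-204) = -6120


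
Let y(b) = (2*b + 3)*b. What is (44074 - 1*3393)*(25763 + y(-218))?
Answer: 4888106917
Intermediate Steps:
y(b) = b*(3 + 2*b) (y(b) = (3 + 2*b)*b = b*(3 + 2*b))
(44074 - 1*3393)*(25763 + y(-218)) = (44074 - 1*3393)*(25763 - 218*(3 + 2*(-218))) = (44074 - 3393)*(25763 - 218*(3 - 436)) = 40681*(25763 - 218*(-433)) = 40681*(25763 + 94394) = 40681*120157 = 4888106917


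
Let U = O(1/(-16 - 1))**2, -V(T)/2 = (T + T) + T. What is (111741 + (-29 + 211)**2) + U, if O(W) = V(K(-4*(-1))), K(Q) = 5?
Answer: 145765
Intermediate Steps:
V(T) = -6*T (V(T) = -2*((T + T) + T) = -2*(2*T + T) = -6*T)
O(W) = -30 (O(W) = -6*5 = -30)
U = 900 (U = (-30)**2 = 900)
(111741 + (-29 + 211)**2) + U = (111741 + (-29 + 211)**2) + 900 = (111741 + 182**2) + 900 = (111741 + 33124) + 900 = 144865 + 900 = 145765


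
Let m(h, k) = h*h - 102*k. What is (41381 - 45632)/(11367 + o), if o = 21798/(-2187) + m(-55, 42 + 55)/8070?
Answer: -2778751170/7423195321 ≈ -0.37433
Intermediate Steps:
m(h, k) = h² - 102*k
o = -7071569/653670 (o = 21798/(-2187) + ((-55)² - 102*(42 + 55))/8070 = 21798*(-1/2187) + (3025 - 102*97)*(1/8070) = -2422/243 + (3025 - 9894)*(1/8070) = -2422/243 - 6869*1/8070 = -2422/243 - 6869/8070 = -7071569/653670 ≈ -10.818)
(41381 - 45632)/(11367 + o) = (41381 - 45632)/(11367 - 7071569/653670) = -4251/7423195321/653670 = -4251*653670/7423195321 = -2778751170/7423195321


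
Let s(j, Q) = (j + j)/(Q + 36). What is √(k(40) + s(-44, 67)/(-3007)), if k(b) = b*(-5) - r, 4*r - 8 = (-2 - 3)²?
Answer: I*√79907163479761/619442 ≈ 14.431*I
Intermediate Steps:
s(j, Q) = 2*j/(36 + Q) (s(j, Q) = (2*j)/(36 + Q) = 2*j/(36 + Q))
r = 33/4 (r = 2 + (-2 - 3)²/4 = 2 + (¼)*(-5)² = 2 + (¼)*25 = 2 + 25/4 = 33/4 ≈ 8.2500)
k(b) = -33/4 - 5*b (k(b) = b*(-5) - 1*33/4 = -5*b - 33/4 = -33/4 - 5*b)
√(k(40) + s(-44, 67)/(-3007)) = √((-33/4 - 5*40) + (2*(-44)/(36 + 67))/(-3007)) = √((-33/4 - 200) + (2*(-44)/103)*(-1/3007)) = √(-833/4 + (2*(-44)*(1/103))*(-1/3007)) = √(-833/4 - 88/103*(-1/3007)) = √(-833/4 + 88/309721) = √(-257997241/1238884) = I*√79907163479761/619442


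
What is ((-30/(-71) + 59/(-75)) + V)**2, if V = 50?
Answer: 69860304721/28355625 ≈ 2463.7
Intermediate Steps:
((-30/(-71) + 59/(-75)) + V)**2 = ((-30/(-71) + 59/(-75)) + 50)**2 = ((-30*(-1/71) + 59*(-1/75)) + 50)**2 = ((30/71 - 59/75) + 50)**2 = (-1939/5325 + 50)**2 = (264311/5325)**2 = 69860304721/28355625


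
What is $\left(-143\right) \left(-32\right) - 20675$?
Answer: $-16099$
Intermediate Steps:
$\left(-143\right) \left(-32\right) - 20675 = 4576 - 20675 = -16099$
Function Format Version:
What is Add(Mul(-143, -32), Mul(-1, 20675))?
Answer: -16099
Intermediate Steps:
Add(Mul(-143, -32), Mul(-1, 20675)) = Add(4576, -20675) = -16099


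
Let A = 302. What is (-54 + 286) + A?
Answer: 534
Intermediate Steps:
(-54 + 286) + A = (-54 + 286) + 302 = 232 + 302 = 534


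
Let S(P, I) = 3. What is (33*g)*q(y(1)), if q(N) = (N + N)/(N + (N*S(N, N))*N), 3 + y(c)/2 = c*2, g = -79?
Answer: 5214/5 ≈ 1042.8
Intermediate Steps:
y(c) = -6 + 4*c (y(c) = -6 + 2*(c*2) = -6 + 2*(2*c) = -6 + 4*c)
q(N) = 2*N/(N + 3*N²) (q(N) = (N + N)/(N + (N*3)*N) = (2*N)/(N + (3*N)*N) = (2*N)/(N + 3*N²) = 2*N/(N + 3*N²))
(33*g)*q(y(1)) = (33*(-79))*(2/(1 + 3*(-6 + 4*1))) = -5214/(1 + 3*(-6 + 4)) = -5214/(1 + 3*(-2)) = -5214/(1 - 6) = -5214/(-5) = -5214*(-1)/5 = -2607*(-⅖) = 5214/5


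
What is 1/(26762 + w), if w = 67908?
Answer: 1/94670 ≈ 1.0563e-5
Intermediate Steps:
1/(26762 + w) = 1/(26762 + 67908) = 1/94670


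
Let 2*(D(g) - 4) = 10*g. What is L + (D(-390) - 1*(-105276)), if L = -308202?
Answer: -204872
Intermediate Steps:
D(g) = 4 + 5*g (D(g) = 4 + (10*g)/2 = 4 + 5*g)
L + (D(-390) - 1*(-105276)) = -308202 + ((4 + 5*(-390)) - 1*(-105276)) = -308202 + ((4 - 1950) + 105276) = -308202 + (-1946 + 105276) = -308202 + 103330 = -204872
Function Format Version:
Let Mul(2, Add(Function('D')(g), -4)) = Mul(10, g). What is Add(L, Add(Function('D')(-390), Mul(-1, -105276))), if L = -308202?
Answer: -204872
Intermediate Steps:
Function('D')(g) = Add(4, Mul(5, g)) (Function('D')(g) = Add(4, Mul(Rational(1, 2), Mul(10, g))) = Add(4, Mul(5, g)))
Add(L, Add(Function('D')(-390), Mul(-1, -105276))) = Add(-308202, Add(Add(4, Mul(5, -390)), Mul(-1, -105276))) = Add(-308202, Add(Add(4, -1950), 105276)) = Add(-308202, Add(-1946, 105276)) = Add(-308202, 103330) = -204872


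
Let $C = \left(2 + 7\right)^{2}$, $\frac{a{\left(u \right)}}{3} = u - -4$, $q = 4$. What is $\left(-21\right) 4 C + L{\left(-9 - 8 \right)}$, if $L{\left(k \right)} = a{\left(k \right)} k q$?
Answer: $-4152$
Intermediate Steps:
$a{\left(u \right)} = 12 + 3 u$ ($a{\left(u \right)} = 3 \left(u - -4\right) = 3 \left(u + 4\right) = 3 \left(4 + u\right) = 12 + 3 u$)
$C = 81$ ($C = 9^{2} = 81$)
$L{\left(k \right)} = 4 k \left(12 + 3 k\right)$ ($L{\left(k \right)} = \left(12 + 3 k\right) k 4 = k \left(12 + 3 k\right) 4 = 4 k \left(12 + 3 k\right)$)
$\left(-21\right) 4 C + L{\left(-9 - 8 \right)} = \left(-21\right) 4 \cdot 81 + 12 \left(-9 - 8\right) \left(4 - 17\right) = \left(-84\right) 81 + 12 \left(-9 - 8\right) \left(4 - 17\right) = -6804 + 12 \left(-17\right) \left(4 - 17\right) = -6804 + 12 \left(-17\right) \left(-13\right) = -6804 + 2652 = -4152$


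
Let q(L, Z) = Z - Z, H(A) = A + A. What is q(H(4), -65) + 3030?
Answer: 3030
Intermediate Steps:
H(A) = 2*A
q(L, Z) = 0
q(H(4), -65) + 3030 = 0 + 3030 = 3030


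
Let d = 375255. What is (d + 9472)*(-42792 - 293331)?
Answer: -129315593421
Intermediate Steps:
(d + 9472)*(-42792 - 293331) = (375255 + 9472)*(-42792 - 293331) = 384727*(-336123) = -129315593421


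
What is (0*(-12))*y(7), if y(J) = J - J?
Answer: 0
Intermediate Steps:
y(J) = 0
(0*(-12))*y(7) = (0*(-12))*0 = 0*0 = 0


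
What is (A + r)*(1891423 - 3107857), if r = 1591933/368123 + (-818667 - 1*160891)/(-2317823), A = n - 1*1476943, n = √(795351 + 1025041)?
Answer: 218990900815846215692148/121891993747 - 2432868*√455098 ≈ 1.7950e+12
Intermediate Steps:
n = 2*√455098 (n = √1820392 = 2*√455098 ≈ 1349.2)
A = -1476943 + 2*√455098 (A = 2*√455098 - 1*1476943 = 2*√455098 - 1476943 = -1476943 + 2*√455098 ≈ -1.4756e+6)
r = 578630964499/121891993747 (r = 1591933*(1/368123) + (-818667 - 160891)*(-1/2317823) = 227419/52589 - 979558*(-1/2317823) = 227419/52589 + 979558/2317823 = 578630964499/121891993747 ≈ 4.7471)
(A + r)*(1891423 - 3107857) = ((-1476943 + 2*√455098) + 578630964499/121891993747)*(1891423 - 3107857) = (-180026948289710922/121891993747 + 2*√455098)*(-1216434) = 218990900815846215692148/121891993747 - 2432868*√455098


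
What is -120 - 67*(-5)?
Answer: 215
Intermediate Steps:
-120 - 67*(-5) = -120 + 335 = 215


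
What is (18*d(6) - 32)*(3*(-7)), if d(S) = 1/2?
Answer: 483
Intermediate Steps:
d(S) = 1/2
(18*d(6) - 32)*(3*(-7)) = (18*(1/2) - 32)*(3*(-7)) = (9 - 32)*(-21) = -23*(-21) = 483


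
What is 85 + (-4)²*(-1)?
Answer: 69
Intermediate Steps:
85 + (-4)²*(-1) = 85 + 16*(-1) = 85 - 16 = 69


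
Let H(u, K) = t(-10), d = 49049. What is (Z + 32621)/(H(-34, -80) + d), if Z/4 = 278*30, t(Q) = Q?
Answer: 65981/49039 ≈ 1.3455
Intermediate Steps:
H(u, K) = -10
Z = 33360 (Z = 4*(278*30) = 4*8340 = 33360)
(Z + 32621)/(H(-34, -80) + d) = (33360 + 32621)/(-10 + 49049) = 65981/49039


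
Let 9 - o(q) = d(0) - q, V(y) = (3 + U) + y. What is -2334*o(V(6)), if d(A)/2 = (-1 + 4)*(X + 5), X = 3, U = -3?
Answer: 77022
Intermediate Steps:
V(y) = y (V(y) = (3 - 3) + y = 0 + y = y)
d(A) = 48 (d(A) = 2*((-1 + 4)*(3 + 5)) = 2*(3*8) = 2*24 = 48)
o(q) = -39 + q (o(q) = 9 - (48 - q) = 9 + (-48 + q) = -39 + q)
-2334*o(V(6)) = -2334*(-39 + 6) = -2334*(-33) = 77022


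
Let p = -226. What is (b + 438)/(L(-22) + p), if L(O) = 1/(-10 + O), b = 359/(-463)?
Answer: -6477920/3348879 ≈ -1.9344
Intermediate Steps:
b = -359/463 (b = 359*(-1/463) = -359/463 ≈ -0.77538)
(b + 438)/(L(-22) + p) = (-359/463 + 438)/(1/(-10 - 22) - 226) = 202435/(463*(1/(-32) - 226)) = 202435/(463*(-1/32 - 226)) = 202435/(463*(-7233/32)) = (202435/463)*(-32/7233) = -6477920/3348879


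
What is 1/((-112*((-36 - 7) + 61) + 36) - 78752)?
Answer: -1/80732 ≈ -1.2387e-5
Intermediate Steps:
1/((-112*((-36 - 7) + 61) + 36) - 78752) = 1/((-112*(-43 + 61) + 36) - 78752) = 1/((-112*18 + 36) - 78752) = 1/((-2016 + 36) - 78752) = 1/(-1980 - 78752) = 1/(-80732) = -1/80732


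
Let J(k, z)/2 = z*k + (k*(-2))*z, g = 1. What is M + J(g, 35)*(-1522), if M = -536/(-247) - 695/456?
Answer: 631572949/5928 ≈ 1.0654e+5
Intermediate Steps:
J(k, z) = -2*k*z (J(k, z) = 2*(z*k + (k*(-2))*z) = 2*(k*z + (-2*k)*z) = 2*(k*z - 2*k*z) = 2*(-k*z) = -2*k*z)
M = 3829/5928 (M = -536*(-1/247) - 695*1/456 = 536/247 - 695/456 = 3829/5928 ≈ 0.64592)
M + J(g, 35)*(-1522) = 3829/5928 - 2*1*35*(-1522) = 3829/5928 - 70*(-1522) = 3829/5928 + 106540 = 631572949/5928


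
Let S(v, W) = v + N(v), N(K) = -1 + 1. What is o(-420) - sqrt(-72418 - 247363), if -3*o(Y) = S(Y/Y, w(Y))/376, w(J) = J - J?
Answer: -1/1128 - I*sqrt(319781) ≈ -0.00088653 - 565.49*I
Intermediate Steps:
N(K) = 0
w(J) = 0
S(v, W) = v (S(v, W) = v + 0 = v)
o(Y) = -1/1128 (o(Y) = -Y/Y/(3*376) = -1/(3*376) = -1/3*1/376 = -1/1128)
o(-420) - sqrt(-72418 - 247363) = -1/1128 - sqrt(-72418 - 247363) = -1/1128 - sqrt(-319781) = -1/1128 - I*sqrt(319781)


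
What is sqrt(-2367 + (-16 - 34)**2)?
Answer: sqrt(133) ≈ 11.533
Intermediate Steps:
sqrt(-2367 + (-16 - 34)**2) = sqrt(-2367 + (-50)**2) = sqrt(-2367 + 2500) = sqrt(133)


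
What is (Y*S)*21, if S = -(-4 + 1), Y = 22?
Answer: 1386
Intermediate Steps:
S = 3 (S = -1*(-3) = 3)
(Y*S)*21 = (22*3)*21 = 66*21 = 1386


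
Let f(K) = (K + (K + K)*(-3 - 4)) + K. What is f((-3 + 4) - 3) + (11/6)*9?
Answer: 81/2 ≈ 40.500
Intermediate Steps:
f(K) = -12*K (f(K) = (K + (2*K)*(-7)) + K = (K - 14*K) + K = -13*K + K = -12*K)
f((-3 + 4) - 3) + (11/6)*9 = -12*((-3 + 4) - 3) + (11/6)*9 = -12*(1 - 3) + (11*(⅙))*9 = -12*(-2) + (11/6)*9 = 24 + 33/2 = 81/2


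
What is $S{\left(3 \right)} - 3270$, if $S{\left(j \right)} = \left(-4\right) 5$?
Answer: $-3290$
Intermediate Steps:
$S{\left(j \right)} = -20$
$S{\left(3 \right)} - 3270 = -20 - 3270 = -3290$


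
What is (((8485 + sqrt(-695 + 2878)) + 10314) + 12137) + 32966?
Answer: 63902 + sqrt(2183) ≈ 63949.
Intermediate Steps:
(((8485 + sqrt(-695 + 2878)) + 10314) + 12137) + 32966 = (((8485 + sqrt(2183)) + 10314) + 12137) + 32966 = ((18799 + sqrt(2183)) + 12137) + 32966 = (30936 + sqrt(2183)) + 32966 = 63902 + sqrt(2183)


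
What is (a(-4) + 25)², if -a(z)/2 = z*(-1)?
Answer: 289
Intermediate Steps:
a(z) = 2*z (a(z) = -2*z*(-1) = -(-2)*z = 2*z)
(a(-4) + 25)² = (2*(-4) + 25)² = (-8 + 25)² = 17² = 289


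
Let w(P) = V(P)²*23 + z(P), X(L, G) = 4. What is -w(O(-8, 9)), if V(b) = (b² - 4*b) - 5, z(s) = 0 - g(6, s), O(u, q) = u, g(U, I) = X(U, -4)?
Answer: -190459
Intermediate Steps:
g(U, I) = 4
z(s) = -4 (z(s) = 0 - 1*4 = 0 - 4 = -4)
V(b) = -5 + b² - 4*b
w(P) = -4 + 23*(-5 + P² - 4*P)² (w(P) = (-5 + P² - 4*P)²*23 - 4 = 23*(-5 + P² - 4*P)² - 4 = -4 + 23*(-5 + P² - 4*P)²)
-w(O(-8, 9)) = -(-4 + 23*(5 - 1*(-8)² + 4*(-8))²) = -(-4 + 23*(5 - 1*64 - 32)²) = -(-4 + 23*(5 - 64 - 32)²) = -(-4 + 23*(-91)²) = -(-4 + 23*8281) = -(-4 + 190463) = -1*190459 = -190459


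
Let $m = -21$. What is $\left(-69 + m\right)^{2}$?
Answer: $8100$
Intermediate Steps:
$\left(-69 + m\right)^{2} = \left(-69 - 21\right)^{2} = \left(-90\right)^{2} = 8100$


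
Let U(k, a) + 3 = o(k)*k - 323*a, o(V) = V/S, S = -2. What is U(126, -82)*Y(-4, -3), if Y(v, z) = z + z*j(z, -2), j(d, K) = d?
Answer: 111270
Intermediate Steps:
o(V) = -V/2 (o(V) = V/(-2) = V*(-½) = -V/2)
Y(v, z) = z + z² (Y(v, z) = z + z*z = z + z²)
U(k, a) = -3 - 323*a - k²/2 (U(k, a) = -3 + ((-k/2)*k - 323*a) = -3 + (-k²/2 - 323*a) = -3 + (-323*a - k²/2) = -3 - 323*a - k²/2)
U(126, -82)*Y(-4, -3) = (-3 - 323*(-82) - ½*126²)*(-3*(1 - 3)) = (-3 + 26486 - ½*15876)*(-3*(-2)) = (-3 + 26486 - 7938)*6 = 18545*6 = 111270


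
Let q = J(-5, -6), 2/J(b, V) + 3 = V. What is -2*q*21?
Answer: 28/3 ≈ 9.3333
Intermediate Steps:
J(b, V) = 2/(-3 + V)
q = -2/9 (q = 2/(-3 - 6) = 2/(-9) = 2*(-⅑) = -2/9 ≈ -0.22222)
-2*q*21 = -2*(-2/9)*21 = (4/9)*21 = 28/3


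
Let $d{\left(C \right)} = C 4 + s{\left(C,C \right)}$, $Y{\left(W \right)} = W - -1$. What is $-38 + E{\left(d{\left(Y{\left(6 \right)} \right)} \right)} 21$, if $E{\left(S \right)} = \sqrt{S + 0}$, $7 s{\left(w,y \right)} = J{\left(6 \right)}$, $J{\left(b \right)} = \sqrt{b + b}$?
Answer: $-38 + 3 \sqrt{1372 + 14 \sqrt{3}} \approx 74.099$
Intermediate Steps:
$Y{\left(W \right)} = 1 + W$ ($Y{\left(W \right)} = W + 1 = 1 + W$)
$J{\left(b \right)} = \sqrt{2} \sqrt{b}$ ($J{\left(b \right)} = \sqrt{2 b} = \sqrt{2} \sqrt{b}$)
$s{\left(w,y \right)} = \frac{2 \sqrt{3}}{7}$ ($s{\left(w,y \right)} = \frac{\sqrt{2} \sqrt{6}}{7} = \frac{2 \sqrt{3}}{7}$)
$d{\left(C \right)} = 4 C + \frac{2 \sqrt{3}}{7}$ ($d{\left(C \right)} = C 4 + \frac{2 \sqrt{3}}{7} = 4 C + \frac{2 \sqrt{3}}{7}$)
$E{\left(S \right)} = \sqrt{S}$
$-38 + E{\left(d{\left(Y{\left(6 \right)} \right)} \right)} 21 = -38 + \sqrt{4 \left(1 + 6\right) + \frac{2 \sqrt{3}}{7}} \cdot 21 = -38 + \sqrt{4 \cdot 7 + \frac{2 \sqrt{3}}{7}} \cdot 21 = -38 + \sqrt{28 + \frac{2 \sqrt{3}}{7}} \cdot 21 = -38 + 21 \sqrt{28 + \frac{2 \sqrt{3}}{7}}$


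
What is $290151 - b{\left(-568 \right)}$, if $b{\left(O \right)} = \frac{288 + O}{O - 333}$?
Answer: $\frac{261425771}{901} \approx 2.9015 \cdot 10^{5}$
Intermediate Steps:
$b{\left(O \right)} = \frac{288 + O}{-333 + O}$
$290151 - b{\left(-568 \right)} = 290151 - \frac{288 - 568}{-333 - 568} = 290151 - \frac{1}{-901} \left(-280\right) = 290151 - \left(- \frac{1}{901}\right) \left(-280\right) = 290151 - \frac{280}{901} = \frac{261425771}{901}$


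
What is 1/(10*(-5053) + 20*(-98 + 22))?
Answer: -1/52050 ≈ -1.9212e-5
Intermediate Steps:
1/(10*(-5053) + 20*(-98 + 22)) = 1/(-50530 + 20*(-76)) = 1/(-50530 - 1520) = 1/(-52050) = -1/52050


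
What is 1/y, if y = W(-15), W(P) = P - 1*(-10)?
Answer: -⅕ ≈ -0.20000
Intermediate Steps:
W(P) = 10 + P (W(P) = P + 10 = 10 + P)
y = -5 (y = 10 - 15 = -5)
1/y = 1/(-5) = -⅕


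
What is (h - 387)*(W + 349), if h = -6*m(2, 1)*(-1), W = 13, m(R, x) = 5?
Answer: -129234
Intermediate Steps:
h = 30 (h = -6*5*(-1) = -30*(-1) = 30)
(h - 387)*(W + 349) = (30 - 387)*(13 + 349) = -357*362 = -129234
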